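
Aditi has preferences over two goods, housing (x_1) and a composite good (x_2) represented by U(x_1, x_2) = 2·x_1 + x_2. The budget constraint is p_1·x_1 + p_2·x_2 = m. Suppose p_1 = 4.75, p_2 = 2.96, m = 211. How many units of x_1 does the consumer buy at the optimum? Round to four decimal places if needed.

Linear utility — the consumer picks whichever good has higher MU/price: 2/4.75 = 0.4211 vs 1/2.96 = 0.3378.
x_1 gives more utility per dollar, so spend all income on x_1: x_1* = m/p_1, x_2* = 0.
Numerically: x_1* = 44.4211, x_2* = 0.

x_1* = 44.4211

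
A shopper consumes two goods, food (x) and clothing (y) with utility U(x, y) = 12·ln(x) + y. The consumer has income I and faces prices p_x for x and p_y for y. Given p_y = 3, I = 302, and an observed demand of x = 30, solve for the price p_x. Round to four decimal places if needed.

p_x = 1.2

MU_x = 12/x, MU_y = 1. Tangency: 12/x = p_x/p_y.
So x*(p_x,p_y) = 12·p_y/p_x, independent of income; and y* = (I − 12·p_y)/p_y.
Set x* = 30 in the demand function and solve for p_x: p_x = 1.2.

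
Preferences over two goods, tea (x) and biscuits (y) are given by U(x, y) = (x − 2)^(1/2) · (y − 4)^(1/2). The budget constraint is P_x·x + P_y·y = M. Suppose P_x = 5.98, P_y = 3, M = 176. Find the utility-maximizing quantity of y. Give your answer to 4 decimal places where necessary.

MRS = (y−4)/(x−2). Tangency with P_x/P_y gives y−4 = (P_x/P_y)·(x−2).
Substituting into the budget: x* = 2 + 0.5·(M − 2·P_x − 4·P_y)/P_x, and y* = 4 + 0.5·(…)/P_y.
Discretionary income = 176 − 2·5.98 − 4·3 = 152.04; y* = 4 + 0.5·152.04/3 = 29.34.

y* = 29.34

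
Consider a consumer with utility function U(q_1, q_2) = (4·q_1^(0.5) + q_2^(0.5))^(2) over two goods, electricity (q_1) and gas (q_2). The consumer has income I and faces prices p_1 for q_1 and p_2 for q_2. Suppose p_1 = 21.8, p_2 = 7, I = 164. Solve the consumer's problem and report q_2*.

With the ratio pinned down, the budget gives q_1* = I/(p_1 + p_2·(q_2/q_1)) and q_2* = (q_2/q_1)·q_1*.
Numerically q_2/q_1 = 0.606173, so q_1* = 164/(21.8 + 7·0.606173) = 6.2972 and q_2* = 0.606173·6.2972 = 3.8172.

q_2* = 3.8172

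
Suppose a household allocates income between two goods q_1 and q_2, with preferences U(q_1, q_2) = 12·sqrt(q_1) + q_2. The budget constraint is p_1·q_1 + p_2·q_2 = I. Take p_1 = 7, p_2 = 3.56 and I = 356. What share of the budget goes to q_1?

Set MRS = p_1/p_2: 6·q_1^(−1/2) = p_1/p_2.
Thus q_1* = (6·p_2/p_1)² — independent of I — with the rest of income spent on q_2.
Plugging in: q_1* = (6·3.56/7)² = 9.3112, q_2* = 81.6914.
Expenditure on q_1: 7·9.3112 = 65.1785; share = 0.1831.

share on q_1 = 0.1831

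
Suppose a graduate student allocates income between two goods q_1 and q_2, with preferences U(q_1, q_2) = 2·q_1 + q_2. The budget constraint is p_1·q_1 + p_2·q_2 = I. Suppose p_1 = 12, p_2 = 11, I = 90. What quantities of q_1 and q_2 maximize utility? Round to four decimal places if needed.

q_1* = 7.5, q_2* = 0

Linear utility — the consumer picks whichever good has higher MU/price: 2/12 = 0.1667 vs 1/11 = 0.0909.
q_1 gives more utility per dollar, so spend all income on q_1: q_1* = I/p_1, q_2* = 0.
Numerically: q_1* = 7.5, q_2* = 0.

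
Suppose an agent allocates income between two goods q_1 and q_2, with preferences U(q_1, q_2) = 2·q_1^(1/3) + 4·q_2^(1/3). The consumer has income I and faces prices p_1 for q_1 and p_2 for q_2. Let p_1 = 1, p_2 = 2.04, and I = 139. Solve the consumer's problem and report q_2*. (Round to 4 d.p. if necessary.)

q_2* = 45.2747

From the CES first-order condition, (1/2)·(q_2/q_1)^(2/3) = p_1/p_2.
Hence q_2/q_1 = (2·p_1/p_2)^(1/(2/3)), i.e. raised to the 1.5 power.
With the ratio pinned down, the budget gives q_1* = I/(p_1 + p_2·(q_2/q_1)) and q_2* = (q_2/q_1)·q_1*.
Numerically q_2/q_1 = 0.970733, so q_1* = 139/(1 + 2.04·0.970733) = 46.6397 and q_2* = 0.970733·46.6397 = 45.2747.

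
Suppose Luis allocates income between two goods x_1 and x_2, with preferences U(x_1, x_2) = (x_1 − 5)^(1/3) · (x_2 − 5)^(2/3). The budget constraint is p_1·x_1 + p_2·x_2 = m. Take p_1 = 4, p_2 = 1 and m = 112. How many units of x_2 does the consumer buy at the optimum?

This is Cobb-Douglas in (x_1−5, x_2−5): tangency gives 1/3·p_2·(x_2−5) = 2/3·p_1·(x_1−5).
After buying the subsistence bundle (5, 5), a share 1/3 of the remaining income goes to x_1: x_1* = 5 + 1/3·(m − 5p_1 − 5p_2)/p_1.
Discretionary income = 112 − 5·4 − 5·1 = 87; x_2* = 5 + 2/3·87/1 = 63.

x_2* = 63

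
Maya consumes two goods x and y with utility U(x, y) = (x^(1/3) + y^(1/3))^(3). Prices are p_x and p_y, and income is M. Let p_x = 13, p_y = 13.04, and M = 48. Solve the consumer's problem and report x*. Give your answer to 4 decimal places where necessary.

x* = 1.8476

MU_x ∝ x^(-2/3), MU_y ∝ y^(-2/3), so MRS = (y/x)^(2/3) = p_x/p_y.
Solve for the ratio: y/x = [p_x/p_y]^(1.5).
Substitute y = (y/x)·x into the budget: x* = M/(p_x + p_y·(y/x)).
Numerically y/x = 0.995402, so x* = 48/(13 + 13.04·0.995402) = 1.8476.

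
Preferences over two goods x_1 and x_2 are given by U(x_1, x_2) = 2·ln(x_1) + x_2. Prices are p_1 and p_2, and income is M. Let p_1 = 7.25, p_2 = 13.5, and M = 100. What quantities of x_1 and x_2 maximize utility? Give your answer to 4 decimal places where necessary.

MU_x_1 = 2/x_1, MU_x_2 = 1. Tangency: 2/x_1 = p_1/p_2.
So x_1*(p_1,p_2) = 2·p_2/p_1, independent of income; and x_2* = (M − 2·p_2)/p_2.
At the given prices: x_1* = 2·13.5/7.25 = 3.7241, and x_2* = 5.4074.

x_1* = 3.7241, x_2* = 5.4074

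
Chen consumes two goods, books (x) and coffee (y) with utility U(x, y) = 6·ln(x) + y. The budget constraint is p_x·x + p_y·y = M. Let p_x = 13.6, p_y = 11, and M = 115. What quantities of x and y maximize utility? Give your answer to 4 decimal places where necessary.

x* = 4.8529, y* = 4.4545

MU_x = 6/x, MU_y = 1. Tangency: 6/x = p_x/p_y.
So x*(p_x,p_y) = 6·p_y/p_x, independent of income; and y* = (M − 6·p_y)/p_y.
At the given prices: x* = 6·11/13.6 = 4.8529, and y* = 4.4545.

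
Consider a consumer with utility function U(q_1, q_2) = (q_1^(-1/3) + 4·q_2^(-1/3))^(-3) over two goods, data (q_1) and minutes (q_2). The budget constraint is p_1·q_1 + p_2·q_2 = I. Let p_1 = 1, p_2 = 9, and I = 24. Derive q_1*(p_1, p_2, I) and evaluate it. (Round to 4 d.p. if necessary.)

MU_q_1 ∝ q_1^(-4/3), MU_q_2 ∝ 4·q_2^(-4/3), so MRS = (1/4)·(q_2/q_1)^(4/3) = p_1/p_2.
Hence q_2/q_1 = (4·p_1/p_2)^(1/(4/3)), i.e. raised to the 0.75 power.
With the ratio pinned down, the budget gives q_1* = I/(p_1 + p_2·(q_2/q_1)) and q_2* = (q_2/q_1)·q_1*.
Numerically q_2/q_1 = 0.544331, so q_1* = 24/(1 + 9·0.544331) = 4.0685.

q_1* = 4.0685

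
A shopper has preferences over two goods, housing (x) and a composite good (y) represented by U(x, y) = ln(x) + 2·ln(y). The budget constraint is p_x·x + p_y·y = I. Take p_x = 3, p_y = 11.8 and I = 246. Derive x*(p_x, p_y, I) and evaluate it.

MU_x/MU_y = (y)/(2·x); tangency sets this equal to p_x/p_y.
Rearranging, p_y·y = 2·p_x·x. Substituting into the budget gives p_x·x·(1 + 2) = I.
Demand: x*(p_x,p_y,I) = 1/3·I/p_x and y* = 2/3·I/p_y.
At p_x=3, p_y=11.8, I=246: x* = 1/3·246/3 = 27.3333.

x* = 27.3333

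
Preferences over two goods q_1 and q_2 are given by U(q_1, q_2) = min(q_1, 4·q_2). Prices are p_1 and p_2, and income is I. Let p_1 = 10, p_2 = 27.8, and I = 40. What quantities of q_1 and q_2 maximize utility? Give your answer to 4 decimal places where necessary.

With perfect complements, no substitution: consume in ratio q_1:q_2 = 4:1.
Budget: p_1·q_1 + p_2·(1/4)·q_1 = I, so (4·p_1 + p_2)·q_1 = 4·I.
Demand: q_1*(p_1,p_2,I) = 4·I/(4·p_1 + p_2), q_2* = I/(4·p_1 + p_2).
Here 4·10 + 27.8 = 67.8, giving q_1* = 2.3599 and q_2* = 0.59.

q_1* = 2.3599, q_2* = 0.59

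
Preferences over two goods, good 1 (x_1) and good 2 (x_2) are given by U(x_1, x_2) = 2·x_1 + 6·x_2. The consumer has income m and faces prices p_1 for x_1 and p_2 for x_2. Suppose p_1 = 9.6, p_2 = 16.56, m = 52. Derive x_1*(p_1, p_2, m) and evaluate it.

Linear utility — the consumer picks whichever good has higher MU/price: 2/9.6 = 0.2083 vs 6/16.56 = 0.3623.
x_2 gives more utility per dollar, so spend all income on x_2: x_2* = m/p_2, x_1* = 0.
Numerically: x_1* = 0, x_2* = 3.1401.

x_1* = 0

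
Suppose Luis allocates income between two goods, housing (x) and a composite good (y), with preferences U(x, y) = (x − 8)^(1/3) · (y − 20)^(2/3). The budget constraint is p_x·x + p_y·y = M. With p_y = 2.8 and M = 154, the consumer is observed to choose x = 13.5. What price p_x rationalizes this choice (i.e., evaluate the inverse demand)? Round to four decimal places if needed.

p_x = 4

MRS = (1/2)·(y−20)/(x−8). Tangency with p_x/p_y gives y−20 = 2·(p_x/p_y)·(x−8).
Substituting into the budget: x* = 8 + 1/3·(M − 8·p_x − 20·p_y)/p_x, and y* = 20 + 2/3·(…)/p_y.
Set x* = 13.5 in the demand function and solve for p_x: p_x = 4.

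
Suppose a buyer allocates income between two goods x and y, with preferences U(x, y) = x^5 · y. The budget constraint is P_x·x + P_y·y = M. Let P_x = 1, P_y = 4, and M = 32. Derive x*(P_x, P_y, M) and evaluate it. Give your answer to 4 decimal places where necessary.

x* = 26.6667

The MRS is 5·y/x. Set MRS = P_x/P_y.
Rearranging, P_y·y = (1/5)·P_x·x. Substituting into the budget gives P_x·x·(1 + (1/5)) = M.
Demand: x*(P_x,P_y,M) = 5/6·M/P_x and y* = 1/6·M/P_y.
At P_x=1, P_y=4, M=32: x* = 5/6·32/1 = 26.6667.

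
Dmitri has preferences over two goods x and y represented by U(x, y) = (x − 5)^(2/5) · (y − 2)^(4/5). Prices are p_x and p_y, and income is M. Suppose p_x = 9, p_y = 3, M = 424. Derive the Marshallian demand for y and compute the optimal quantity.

Discretionary income = 424 − 5·9 − 2·3 = 373; y* = 2 + 2/3·373/3 = 84.8889.

y* = 84.8889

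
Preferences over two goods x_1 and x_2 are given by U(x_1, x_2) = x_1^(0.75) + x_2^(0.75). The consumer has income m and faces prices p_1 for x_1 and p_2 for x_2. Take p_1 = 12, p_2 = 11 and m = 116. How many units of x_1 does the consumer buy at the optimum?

x_1* = 4.2061

MRS = MU_x_1/MU_x_2 = (x_2/x_1)^(0.25). Set equal to p_1/p_2.
Hence x_2/x_1 = (p_1/p_2)^(1/(0.25)), i.e. raised to the 4 power.
With the ratio pinned down, the budget gives x_1* = m/(p_1 + p_2·(x_2/x_1)) and x_2* = (x_2/x_1)·x_1*.
Numerically x_2/x_1 = 1.416297, so x_1* = 116/(12 + 11·1.416297) = 4.2061.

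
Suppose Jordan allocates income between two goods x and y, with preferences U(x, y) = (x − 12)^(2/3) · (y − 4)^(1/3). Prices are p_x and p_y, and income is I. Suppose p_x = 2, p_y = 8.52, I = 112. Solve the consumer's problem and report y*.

Let x' = x−12, y' = y−4. MRS = 2·y'/x' = p_x/p_y.
After buying the subsistence bundle (12, 4), a share 2/3 of the remaining income goes to x: x* = 12 + 2/3·(I − 12p_x − 4p_y)/p_x.
Discretionary income = 112 − 12·2 − 4·8.52 = 53.92; y* = 4 + 1/3·53.92/8.52 = 6.1095.

y* = 6.1095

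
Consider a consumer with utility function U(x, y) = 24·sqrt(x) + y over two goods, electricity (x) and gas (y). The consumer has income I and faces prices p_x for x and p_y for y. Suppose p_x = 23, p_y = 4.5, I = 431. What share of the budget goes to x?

share on x = 0.2942

Plugging in: x* = (12·4.5/23)² = 5.5123, y* = 67.6039.
Expenditure on x: 23·5.5123 = 126.7826; share = 0.2942.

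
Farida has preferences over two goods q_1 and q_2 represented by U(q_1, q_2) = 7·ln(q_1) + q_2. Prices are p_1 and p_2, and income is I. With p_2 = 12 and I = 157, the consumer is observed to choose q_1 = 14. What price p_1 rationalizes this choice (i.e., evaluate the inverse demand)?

MU_q_1 = 7/q_1, MU_q_2 = 1. Tangency: 7/q_1 = p_1/p_2.
So q_1*(p_1,p_2) = 7·p_2/p_1, independent of income; and q_2* = (I − 7·p_2)/p_2.
Set q_1* = 14 in the demand function and solve for p_1: p_1 = 6.

p_1 = 6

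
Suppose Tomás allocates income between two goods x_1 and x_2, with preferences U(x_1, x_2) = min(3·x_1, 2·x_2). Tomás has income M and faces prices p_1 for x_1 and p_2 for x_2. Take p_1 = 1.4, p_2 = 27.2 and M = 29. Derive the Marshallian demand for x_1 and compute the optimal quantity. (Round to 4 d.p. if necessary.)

Leontief preferences: the optimum is at the kink where x_1/2 = x_2/3, i.e. x_2 = (3/2)·x_1.
Budget: p_1·x_1 + p_2·(3/2)·x_1 = M, so (2·p_1 + 3·p_2)·x_1 = 2·M.
Demand: x_1*(p_1,p_2,M) = 2·M/(2·p_1 + 3·p_2), x_2* = 3·M/(2·p_1 + 3·p_2).
Here 2·1.4 + 3·27.2 = 84.4, giving x_1* = 0.6872.

x_1* = 0.6872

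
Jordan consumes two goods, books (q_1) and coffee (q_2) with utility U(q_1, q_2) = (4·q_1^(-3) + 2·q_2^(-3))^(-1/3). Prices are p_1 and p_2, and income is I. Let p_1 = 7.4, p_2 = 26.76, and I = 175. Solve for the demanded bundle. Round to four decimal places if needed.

Numerically q_2/q_1 = 0.609788, so q_1* = 175/(7.4 + 26.76·0.609788) = 7.3784 and q_2* = 0.609788·7.3784 = 4.4993.

q_1* = 7.3784, q_2* = 4.4993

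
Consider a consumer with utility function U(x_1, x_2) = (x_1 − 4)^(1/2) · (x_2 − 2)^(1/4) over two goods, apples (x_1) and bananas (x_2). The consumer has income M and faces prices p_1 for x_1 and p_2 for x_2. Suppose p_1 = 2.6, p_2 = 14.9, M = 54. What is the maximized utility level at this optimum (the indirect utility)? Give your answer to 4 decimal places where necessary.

MRS = 2·(x_2−2)/(x_1−4). Tangency with p_1/p_2 gives x_2−2 = (1/2)·(p_1/p_2)·(x_1−4).
After buying the subsistence bundle (4, 2), a share 2/3 of the remaining income goes to x_1: x_1* = 4 + 2/3·(M − 4p_1 − 2p_2)/p_1.
Discretionary income = 54 − 4·2.6 − 2·14.9 = 13.8; x_1* = 4 + 2/3·13.8/2.6 = 7.5385; x_2* = 2 + 1/3·13.8/14.9 = 2.3087.
Utility at the optimum: U(7.5385, 2.3087) = 1.4022.

V = 1.4022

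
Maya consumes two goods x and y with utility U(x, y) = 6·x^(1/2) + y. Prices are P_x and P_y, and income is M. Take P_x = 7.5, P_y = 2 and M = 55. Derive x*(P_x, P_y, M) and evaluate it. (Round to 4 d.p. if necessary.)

MU_x = 3/√x, MU_y = 1. Tangency: 3/√x = P_x/P_y.
Solve: √x = 3·P_y/P_x, so x*(P_x,P_y) = (3·P_y/P_x)², and y* = (M − P_x·x*)/P_y.
Plugging in: x* = (3·2/7.5)² = 0.64.

x* = 0.64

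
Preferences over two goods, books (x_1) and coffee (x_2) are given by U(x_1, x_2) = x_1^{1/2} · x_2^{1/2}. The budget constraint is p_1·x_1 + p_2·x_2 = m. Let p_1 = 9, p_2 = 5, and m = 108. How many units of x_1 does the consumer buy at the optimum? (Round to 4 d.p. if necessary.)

The MRS is x_2/x_1. Set MRS = p_1/p_2.
Rearranging, p_2·x_2 = p_1·x_1. Substituting into the budget gives p_1·x_1·(1 + 1) = m.
Demand: x_1*(p_1,p_2,m) = 0.5·m/p_1 and x_2* = 0.5·m/p_2.
At p_1=9, p_2=5, m=108: x_1* = 0.5·108/9 = 6.

x_1* = 6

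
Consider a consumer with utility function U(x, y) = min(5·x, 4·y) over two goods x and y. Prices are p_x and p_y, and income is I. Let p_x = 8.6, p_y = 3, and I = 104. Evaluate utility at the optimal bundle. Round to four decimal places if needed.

Demand: x*(p_x,p_y,I) = 4·I/(4·p_x + 5·p_y), y* = 5·I/(4·p_x + 5·p_y).
Here 4·8.6 + 5·3 = 49.4, giving x* = 8.4211 and y* = 10.5263.
Utility at the optimum: U(8.4211, 10.5263) = 42.1053.

V = 42.1053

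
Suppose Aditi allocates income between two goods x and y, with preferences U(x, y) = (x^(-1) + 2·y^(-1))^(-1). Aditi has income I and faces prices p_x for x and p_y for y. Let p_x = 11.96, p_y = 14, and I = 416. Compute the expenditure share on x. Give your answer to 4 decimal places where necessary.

MU_x ∝ x^(-2), MU_y ∝ 2·y^(-2), so MRS = (1/2)·(y/x)^(2) = p_x/p_y.
Hence y/x = (2·p_x/p_y)^(1/(2)), i.e. raised to the 0.5 power.
With the ratio pinned down, the budget gives x* = I/(p_x + p_y·(y/x)) and y* = (y/x)·x*.
Numerically y/x = 1.307123, so x* = 416/(11.96 + 14·1.307123) = 13.7476 and y* = 1.307123·13.7476 = 17.9699.
Expenditure on x: 11.96·13.7476 = 164.4218; share = 0.3952.

share on x = 0.3952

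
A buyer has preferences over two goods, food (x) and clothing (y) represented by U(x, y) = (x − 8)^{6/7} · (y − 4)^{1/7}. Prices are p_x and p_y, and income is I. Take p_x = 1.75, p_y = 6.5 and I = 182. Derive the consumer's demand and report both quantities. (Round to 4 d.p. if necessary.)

Discretionary income = 182 − 8·1.75 − 4·6.5 = 142; x* = 8 + 6/7·142/1.75 = 77.551; y* = 4 + 1/7·142/6.5 = 7.1209.

x* = 77.551, y* = 7.1209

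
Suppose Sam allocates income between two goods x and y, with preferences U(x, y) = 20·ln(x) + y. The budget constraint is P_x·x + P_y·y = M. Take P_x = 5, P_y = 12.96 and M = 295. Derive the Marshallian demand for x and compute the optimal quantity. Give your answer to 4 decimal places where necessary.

x* = 51.84

MU_x = 20/x, MU_y = 1. Tangency: 20/x = P_x/P_y.
So x*(P_x,P_y) = 20·P_y/P_x, independent of income; and y* = (M − 20·P_y)/P_y.
At the given prices: x* = 20·12.96/5 = 51.84.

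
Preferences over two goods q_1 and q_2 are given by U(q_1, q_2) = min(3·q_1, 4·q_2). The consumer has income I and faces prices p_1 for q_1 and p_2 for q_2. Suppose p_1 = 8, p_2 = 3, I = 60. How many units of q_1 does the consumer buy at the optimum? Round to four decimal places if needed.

With perfect complements, no substitution: consume in ratio q_1:q_2 = 4:3.
Budget: p_1·q_1 + p_2·(3/4)·q_1 = I, so (4·p_1 + 3·p_2)·q_1 = 4·I.
Demand: q_1*(p_1,p_2,I) = 4·I/(4·p_1 + 3·p_2), q_2* = 3·I/(4·p_1 + 3·p_2).
Here 4·8 + 3·3 = 41, giving q_1* = 5.8537.

q_1* = 5.8537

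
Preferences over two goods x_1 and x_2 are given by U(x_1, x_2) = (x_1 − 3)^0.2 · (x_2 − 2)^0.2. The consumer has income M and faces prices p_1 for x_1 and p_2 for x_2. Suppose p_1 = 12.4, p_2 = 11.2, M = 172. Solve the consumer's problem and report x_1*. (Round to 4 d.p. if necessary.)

This is Cobb-Douglas in (x_1−3, x_2−2): tangency gives 0.2·p_2·(x_2−2) = 0.2·p_1·(x_1−3).
Substituting into the budget: x_1* = 3 + 0.5·(M − 3·p_1 − 2·p_2)/p_1, and x_2* = 2 + 0.5·(…)/p_2.
Discretionary income = 172 − 3·12.4 − 2·11.2 = 112.4; x_1* = 3 + 0.5·112.4/12.4 = 7.5323.

x_1* = 7.5323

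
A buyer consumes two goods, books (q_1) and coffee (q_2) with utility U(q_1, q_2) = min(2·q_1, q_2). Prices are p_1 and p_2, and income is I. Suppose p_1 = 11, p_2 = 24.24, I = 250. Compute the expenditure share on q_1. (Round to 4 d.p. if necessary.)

share on q_1 = 0.1849

Here 11 + 2·24.24 = 59.48, giving q_1* = 4.2031 and q_2* = 8.4062.
Expenditure on q_1: 11·4.2031 = 46.234; share = 0.1849.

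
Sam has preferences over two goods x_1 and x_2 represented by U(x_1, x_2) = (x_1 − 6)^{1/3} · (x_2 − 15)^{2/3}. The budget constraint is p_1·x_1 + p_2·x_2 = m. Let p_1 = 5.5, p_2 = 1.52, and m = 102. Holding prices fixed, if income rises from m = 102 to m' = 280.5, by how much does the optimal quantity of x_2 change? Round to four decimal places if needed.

Δx_2* = 78.2895

This is Cobb-Douglas in (x_1−6, x_2−15): tangency gives 1/3·p_2·(x_2−15) = 2/3·p_1·(x_1−6).
Substituting into the budget: x_1* = 6 + 1/3·(m − 6·p_1 − 15·p_2)/p_1, and x_2* = 15 + 2/3·(…)/p_2.
Discretionary income = 102 − 6·5.5 − 15·1.52 = 46.2; x_2* = 15 + 2/3·46.2/1.52 = 35.2632.
At m' = 280.5: x_2* = 113.5526. Change: 113.5526 − 35.2632 = 78.2895.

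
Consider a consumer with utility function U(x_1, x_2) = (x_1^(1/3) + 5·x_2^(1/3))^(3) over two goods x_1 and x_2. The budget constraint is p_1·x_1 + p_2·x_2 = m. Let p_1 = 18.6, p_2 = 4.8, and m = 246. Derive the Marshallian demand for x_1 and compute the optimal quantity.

x_1* = 0.5748

MU_x_1 ∝ x_1^(-2/3), MU_x_2 ∝ 5·x_2^(-2/3), so MRS = (1/5)·(x_2/x_1)^(2/3) = p_1/p_2.
Solve for the ratio: x_2/x_1 = [5·p_1/p_2]^(1.5).
Substitute x_2 = (x_2/x_1)·x_1 into the budget: x_1* = m/(p_1 + p_2·(x_2/x_1)).
Numerically x_2/x_1 = 85.283019, so x_1* = 246/(18.6 + 4.8·85.283019) = 0.5748.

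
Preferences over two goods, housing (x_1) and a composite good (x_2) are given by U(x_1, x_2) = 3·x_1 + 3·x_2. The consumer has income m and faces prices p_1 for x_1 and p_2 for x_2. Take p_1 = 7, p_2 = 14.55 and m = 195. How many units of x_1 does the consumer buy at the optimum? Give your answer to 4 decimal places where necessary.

x_1* = 27.8571

Linear utility — the consumer picks whichever good has higher MU/price: 3/7 = 0.4286 vs 3/14.55 = 0.2062.
x_1 gives more utility per dollar, so spend all income on x_1: x_1* = m/p_1, x_2* = 0.
Numerically: x_1* = 27.8571, x_2* = 0.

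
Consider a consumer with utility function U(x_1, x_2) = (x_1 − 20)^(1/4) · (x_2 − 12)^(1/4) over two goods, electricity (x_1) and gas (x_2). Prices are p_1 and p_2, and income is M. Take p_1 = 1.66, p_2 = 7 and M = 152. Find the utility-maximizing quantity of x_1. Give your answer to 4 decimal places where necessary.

This is Cobb-Douglas in (x_1−20, x_2−12): tangency gives 0.25·p_2·(x_2−12) = 0.25·p_1·(x_1−20).
Substituting into the budget: x_1* = 20 + 0.5·(M − 20·p_1 − 12·p_2)/p_1, and x_2* = 12 + 0.5·(…)/p_2.
Discretionary income = 152 − 20·1.66 − 12·7 = 34.8; x_1* = 20 + 0.5·34.8/1.66 = 30.4819.

x_1* = 30.4819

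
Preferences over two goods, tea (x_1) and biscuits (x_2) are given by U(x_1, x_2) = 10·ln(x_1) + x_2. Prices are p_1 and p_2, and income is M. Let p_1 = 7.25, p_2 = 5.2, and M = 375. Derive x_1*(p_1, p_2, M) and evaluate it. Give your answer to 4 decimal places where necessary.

MU_x_1 = 10/x_1, MU_x_2 = 1. Tangency: 10/x_1 = p_1/p_2.
So x_1*(p_1,p_2) = 10·p_2/p_1, independent of income; and x_2* = (M − 10·p_2)/p_2.
At the given prices: x_1* = 10·5.2/7.25 = 7.1724.

x_1* = 7.1724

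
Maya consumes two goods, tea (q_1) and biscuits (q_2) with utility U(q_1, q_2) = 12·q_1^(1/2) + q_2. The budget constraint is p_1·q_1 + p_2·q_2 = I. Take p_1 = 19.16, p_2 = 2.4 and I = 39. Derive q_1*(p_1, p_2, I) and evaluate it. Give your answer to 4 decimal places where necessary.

q_1* = 0.5649

Set MRS = p_1/p_2: 6·q_1^(−1/2) = p_1/p_2.
Solve: √q_1 = 6·p_2/p_1, so q_1*(p_1,p_2) = (6·p_2/p_1)², and q_2* = (I − p_1·q_1*)/p_2.
Plugging in: q_1* = (6·2.4/19.16)² = 0.5649.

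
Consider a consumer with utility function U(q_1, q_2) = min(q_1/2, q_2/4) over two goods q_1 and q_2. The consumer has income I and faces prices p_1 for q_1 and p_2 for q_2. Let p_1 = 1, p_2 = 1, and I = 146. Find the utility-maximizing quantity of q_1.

Here 2·1 + 4·1 = 6, giving q_1* = 48.6667.

q_1* = 48.6667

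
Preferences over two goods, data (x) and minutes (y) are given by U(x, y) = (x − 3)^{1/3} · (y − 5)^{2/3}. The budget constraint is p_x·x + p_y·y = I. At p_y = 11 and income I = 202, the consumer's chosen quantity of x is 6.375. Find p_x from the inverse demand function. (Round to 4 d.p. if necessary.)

Let x' = x−3, y' = y−5. MRS = (1/2)·y'/x' = p_x/p_y.
After buying the subsistence bundle (3, 5), a share 1/3 of the remaining income goes to x: x* = 3 + 1/3·(I − 3p_x − 5p_y)/p_x.
Set x* = 6.375 in the demand function and solve for p_x: p_x = 11.2.

p_x = 11.2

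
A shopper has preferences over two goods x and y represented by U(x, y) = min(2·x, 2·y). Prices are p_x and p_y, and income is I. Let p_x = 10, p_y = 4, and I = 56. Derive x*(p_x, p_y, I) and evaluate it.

x* = 4

Leontief preferences: the optimum is at the kink where x/2 = y/2, i.e. y = x.
Budget: p_x·x + p_y·x = I, so (2·p_x + 2·p_y)·x = 2·I.
Demand: x*(p_x,p_y,I) = 2·I/(2·p_x + 2·p_y), y* = 2·I/(2·p_x + 2·p_y).
Here 2·10 + 2·4 = 28, giving x* = 4.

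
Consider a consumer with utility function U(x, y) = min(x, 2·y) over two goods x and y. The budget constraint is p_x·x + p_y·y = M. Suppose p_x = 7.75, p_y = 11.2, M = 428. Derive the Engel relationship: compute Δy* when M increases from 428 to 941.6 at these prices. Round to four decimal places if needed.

Demand: x*(p_x,p_y,M) = 2·M/(2·p_x + p_y), y* = M/(2·p_x + p_y).
Here 2·7.75 + 11.2 = 26.7, giving y* = 16.03.
At M' = 941.6: y* = 35.2659. Change: 35.2659 − 16.03 = 19.236.

Δy* = 19.236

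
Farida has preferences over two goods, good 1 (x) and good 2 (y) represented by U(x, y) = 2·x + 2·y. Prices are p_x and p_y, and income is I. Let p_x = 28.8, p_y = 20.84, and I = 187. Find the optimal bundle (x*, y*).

x* = 0, y* = 8.9731

Perfect substitutes: compare marginal utility per dollar. 2/p_x vs 2/p_y → 0.0694 vs 0.096.
y gives more utility per dollar, so spend all income on y: y* = I/p_y, x* = 0.
Numerically: x* = 0, y* = 8.9731.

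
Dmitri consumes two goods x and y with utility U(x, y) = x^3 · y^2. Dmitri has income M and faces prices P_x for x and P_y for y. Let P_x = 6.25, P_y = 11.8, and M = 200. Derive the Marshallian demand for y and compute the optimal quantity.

y* = 6.7797

The MRS is (3/2)·y/x. Set MRS = P_x/P_y.
So 3·P_y·y = 2·P_x·x; combined with the budget, a share 0.6 of income goes to x.
Demand: x*(P_x,P_y,M) = 0.6·M/P_x and y* = 0.4·M/P_y.
At P_x=6.25, P_y=11.8, M=200: y* = 0.4·200/11.8 = 6.7797.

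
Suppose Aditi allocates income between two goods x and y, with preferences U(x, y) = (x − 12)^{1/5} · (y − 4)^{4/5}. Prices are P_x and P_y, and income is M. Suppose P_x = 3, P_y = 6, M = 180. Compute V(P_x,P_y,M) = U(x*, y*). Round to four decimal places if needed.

V = 13.9288

Substituting into the budget: x* = 12 + 0.2·(M − 12·P_x − 4·P_y)/P_x, and y* = 4 + 0.8·(…)/P_y.
Discretionary income = 180 − 12·3 − 4·6 = 120; x* = 12 + 0.2·120/3 = 20; y* = 4 + 0.8·120/6 = 20.
Utility at the optimum: U(20, 20) = 13.9288.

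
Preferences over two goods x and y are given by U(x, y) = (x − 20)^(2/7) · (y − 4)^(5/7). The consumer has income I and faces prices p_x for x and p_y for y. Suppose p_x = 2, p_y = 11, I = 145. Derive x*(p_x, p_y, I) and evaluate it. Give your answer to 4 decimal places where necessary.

This is Cobb-Douglas in (x−20, y−4): tangency gives 2/7·p_y·(y−4) = 5/7·p_x·(x−20).
Substituting into the budget: x* = 20 + 2/7·(I − 20·p_x − 4·p_y)/p_x, and y* = 4 + 5/7·(…)/p_y.
Discretionary income = 145 − 20·2 − 4·11 = 61; x* = 20 + 2/7·61/2 = 28.7143.

x* = 28.7143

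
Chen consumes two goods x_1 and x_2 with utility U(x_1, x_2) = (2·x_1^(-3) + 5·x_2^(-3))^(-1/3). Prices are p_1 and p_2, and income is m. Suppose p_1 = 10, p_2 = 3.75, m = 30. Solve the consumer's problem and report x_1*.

x_1* = 1.872

MU_x_1 ∝ 2·x_1^(-4), MU_x_2 ∝ 5·x_2^(-4), so MRS = (2/5)·(x_2/x_1)^(4) = p_1/p_2.
Solve for the ratio: x_2/x_1 = [(5/2)·p_1/p_2]^(0.25).
With the ratio pinned down, the budget gives x_1* = m/(p_1 + p_2·(x_2/x_1)) and x_2* = (x_2/x_1)·x_1*.
Numerically x_2/x_1 = 1.606857, so x_1* = 30/(10 + 3.75·1.606857) = 1.872.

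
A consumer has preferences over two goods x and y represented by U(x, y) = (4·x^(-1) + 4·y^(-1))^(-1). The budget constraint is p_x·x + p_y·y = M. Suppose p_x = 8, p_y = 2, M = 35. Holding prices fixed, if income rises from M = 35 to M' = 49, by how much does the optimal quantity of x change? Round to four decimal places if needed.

Δx* = 1.1667

MU_x ∝ 4·x^(-2), MU_y ∝ 4·y^(-2), so MRS = (y/x)^(2) = p_x/p_y.
Hence y/x = (p_x/p_y)^(1/(2)), i.e. raised to the 0.5 power.
Substitute y = (y/x)·x into the budget: x* = M/(p_x + p_y·(y/x)).
Numerically y/x = 2, so x* = 35/(8 + 2·2) = 2.9167.
At M' = 49: x* = 4.0833. Change: 4.0833 − 2.9167 = 1.1667.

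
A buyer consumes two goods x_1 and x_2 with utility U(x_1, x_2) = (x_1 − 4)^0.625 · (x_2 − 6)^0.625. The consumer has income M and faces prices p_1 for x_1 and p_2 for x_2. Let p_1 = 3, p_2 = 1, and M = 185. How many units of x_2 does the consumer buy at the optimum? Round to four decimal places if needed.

MRS = (x_2−6)/(x_1−4). Tangency with p_1/p_2 gives x_2−6 = (p_1/p_2)·(x_1−4).
After buying the subsistence bundle (4, 6), a share 0.5 of the remaining income goes to x_1: x_1* = 4 + 0.5·(M − 4p_1 − 6p_2)/p_1.
Discretionary income = 185 − 4·3 − 6·1 = 167; x_2* = 6 + 0.5·167/1 = 89.5.

x_2* = 89.5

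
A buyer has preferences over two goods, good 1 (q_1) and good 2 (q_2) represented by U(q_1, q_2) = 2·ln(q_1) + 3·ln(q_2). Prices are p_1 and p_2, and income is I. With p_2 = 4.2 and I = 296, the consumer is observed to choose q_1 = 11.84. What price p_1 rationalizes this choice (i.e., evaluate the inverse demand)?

The MRS is (2/3)·q_2/q_1. Set MRS = p_1/p_2.
Rearranging, p_2·q_2 = (3/2)·p_1·q_1. Substituting into the budget gives p_1·q_1·(1 + (3/2)) = I.
Demand: q_1*(p_1,p_2,I) = 0.4·I/p_1 and q_2* = 0.6·I/p_2.
Set q_1* = 11.84 in the demand function and solve for p_1: p_1 = 10.

p_1 = 10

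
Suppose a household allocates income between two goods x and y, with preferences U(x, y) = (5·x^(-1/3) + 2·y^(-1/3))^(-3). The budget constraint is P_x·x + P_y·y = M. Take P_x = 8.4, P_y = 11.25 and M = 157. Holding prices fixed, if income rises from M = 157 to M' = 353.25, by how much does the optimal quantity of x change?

Δx* = 15.1602

MU_x ∝ 5·x^(-4/3), MU_y ∝ 2·y^(-4/3), so MRS = (5/2)·(y/x)^(4/3) = P_x/P_y.
Solve for the ratio: y/x = [(2/5)·P_x/P_y]^(0.75).
Substitute y = (y/x)·x into the budget: x* = M/(P_x + P_y·(y/x)).
Numerically y/x = 0.404008, so x* = 157/(8.4 + 11.25·0.404008) = 12.1281.
At M' = 353.25: x* = 27.2883. Change: 27.2883 − 12.1281 = 15.1602.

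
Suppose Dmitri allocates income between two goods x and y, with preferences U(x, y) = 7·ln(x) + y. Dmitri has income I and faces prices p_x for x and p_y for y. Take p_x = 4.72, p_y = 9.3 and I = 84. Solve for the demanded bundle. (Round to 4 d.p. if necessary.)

Set MRS = p_x/p_y: (7/x)/1 = p_x/p_y.
So x*(p_x,p_y) = 7·p_y/p_x, independent of income; and y* = (I − 7·p_y)/p_y.
At the given prices: x* = 7·9.3/4.72 = 13.7924, and y* = 2.0323.

x* = 13.7924, y* = 2.0323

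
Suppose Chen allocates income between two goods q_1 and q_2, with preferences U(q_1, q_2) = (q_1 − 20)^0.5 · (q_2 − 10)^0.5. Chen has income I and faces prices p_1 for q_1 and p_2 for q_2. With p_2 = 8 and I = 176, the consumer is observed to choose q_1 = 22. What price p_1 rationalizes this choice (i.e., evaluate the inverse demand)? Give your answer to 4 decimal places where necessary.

p_1 = 4

Let q_1' = q_1−20, q_2' = q_2−10. MRS = q_2'/q_1' = p_1/p_2.
Substituting into the budget: q_1* = 20 + 0.5·(I − 20·p_1 − 10·p_2)/p_1, and q_2* = 10 + 0.5·(…)/p_2.
Set q_1* = 22 in the demand function and solve for p_1: p_1 = 4.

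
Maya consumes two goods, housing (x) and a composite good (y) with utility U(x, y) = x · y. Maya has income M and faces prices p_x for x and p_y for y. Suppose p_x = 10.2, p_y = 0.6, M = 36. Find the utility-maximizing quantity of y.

y* = 30

MU_x/MU_y = (y)/(x); tangency sets this equal to p_x/p_y.
So p_y·y = p_x·x; combined with the budget, a share 0.5 of income goes to x.
Demand: x*(p_x,p_y,M) = 0.5·M/p_x and y* = 0.5·M/p_y.
At p_x=10.2, p_y=0.6, M=36: y* = 0.5·36/0.6 = 30.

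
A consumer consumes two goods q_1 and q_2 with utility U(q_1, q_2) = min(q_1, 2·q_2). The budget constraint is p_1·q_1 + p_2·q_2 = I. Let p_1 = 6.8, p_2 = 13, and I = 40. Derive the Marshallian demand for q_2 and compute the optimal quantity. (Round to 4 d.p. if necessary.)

q_2* = 1.5038

With perfect complements, no substitution: consume in ratio q_1:q_2 = 2:1.
Budget: p_1·q_1 + p_2·(1/2)·q_1 = I, so (2·p_1 + p_2)·q_1 = 2·I.
Demand: q_1*(p_1,p_2,I) = 2·I/(2·p_1 + p_2), q_2* = I/(2·p_1 + p_2).
Here 2·6.8 + 13 = 26.6, giving q_2* = 1.5038.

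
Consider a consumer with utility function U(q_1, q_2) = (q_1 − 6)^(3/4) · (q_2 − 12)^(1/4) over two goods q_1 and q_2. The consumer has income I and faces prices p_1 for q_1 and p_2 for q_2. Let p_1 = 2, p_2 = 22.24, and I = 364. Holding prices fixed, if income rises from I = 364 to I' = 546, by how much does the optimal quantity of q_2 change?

Let q_1' = q_1−6, q_2' = q_2−12. MRS = 3·q_2'/q_1' = p_1/p_2.
After buying the subsistence bundle (6, 12), a share 0.75 of the remaining income goes to q_1: q_1* = 6 + 0.75·(I − 6p_1 − 12p_2)/p_1.
Discretionary income = 364 − 6·2 − 12·22.24 = 85.12; q_2* = 12 + 0.25·85.12/22.24 = 12.9568.
At I' = 546: q_2* = 15.0027. Change: 15.0027 − 12.9568 = 2.0459.

Δq_2* = 2.0459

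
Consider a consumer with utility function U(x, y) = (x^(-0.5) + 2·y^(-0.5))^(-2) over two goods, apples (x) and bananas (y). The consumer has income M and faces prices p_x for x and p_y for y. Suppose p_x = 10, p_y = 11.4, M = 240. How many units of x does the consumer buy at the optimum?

x* = 9.0284

MU_x ∝ x^(-1.5), MU_y ∝ 2·y^(-1.5), so MRS = (1/2)·(y/x)^(1.5) = p_x/p_y.
Hence y/x = (2·p_x/p_y)^(1/(1.5)), i.e. raised to the 2/3 power.
Substitute y = (y/x)·x into the budget: x* = M/(p_x + p_y·(y/x)).
Numerically y/x = 1.454622, so x* = 240/(10 + 11.4·1.454622) = 9.0284.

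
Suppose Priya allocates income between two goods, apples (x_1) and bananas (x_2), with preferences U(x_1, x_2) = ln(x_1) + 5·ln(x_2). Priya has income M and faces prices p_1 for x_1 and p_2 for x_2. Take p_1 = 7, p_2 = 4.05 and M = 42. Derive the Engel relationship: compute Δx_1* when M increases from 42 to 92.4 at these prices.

Demand: x_1*(p_1,p_2,M) = 1/6·M/p_1 and x_2* = 5/6·M/p_2.
At p_1=7, p_2=4.05, M=42: x_1* = 1/6·42/7 = 1.
At M' = 92.4: x_1* = 2.2. Change: 2.2 − 1 = 1.2.

Δx_1* = 1.2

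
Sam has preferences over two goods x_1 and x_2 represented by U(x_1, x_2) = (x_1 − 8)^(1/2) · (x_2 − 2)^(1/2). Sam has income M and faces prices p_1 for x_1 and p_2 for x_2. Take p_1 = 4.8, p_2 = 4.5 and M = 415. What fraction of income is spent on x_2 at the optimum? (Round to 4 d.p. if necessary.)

share on x_2 = 0.4646

Let x_1' = x_1−8, x_2' = x_2−2. MRS = x_2'/x_1' = p_1/p_2.
After buying the subsistence bundle (8, 2), a share 0.5 of the remaining income goes to x_1: x_1* = 8 + 0.5·(M − 8p_1 − 2p_2)/p_1.
Discretionary income = 415 − 8·4.8 − 2·4.5 = 367.6; x_1* = 8 + 0.5·367.6/4.8 = 46.2917; x_2* = 2 + 0.5·367.6/4.5 = 42.8444.
Expenditure on x_2: 4.5·42.8444 = 192.8; share = 0.4646.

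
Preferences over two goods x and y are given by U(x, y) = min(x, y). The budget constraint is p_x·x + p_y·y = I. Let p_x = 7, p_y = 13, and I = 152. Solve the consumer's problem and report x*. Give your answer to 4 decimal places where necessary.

Leontief preferences: the optimum is at the kink where x/1 = y/1, i.e. y = x.
Budget: p_x·x + p_y·x = I, so (p_x + p_y)·x = I.
Demand: x*(p_x,p_y,I) = I/(p_x + p_y), y* = I/(p_x + p_y).
Here 7 + 13 = 20, giving x* = 7.6.

x* = 7.6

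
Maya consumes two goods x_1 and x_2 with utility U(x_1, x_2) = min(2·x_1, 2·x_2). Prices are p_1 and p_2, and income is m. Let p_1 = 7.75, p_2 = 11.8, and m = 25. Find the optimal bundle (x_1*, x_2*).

x_1* = 1.2788, x_2* = 1.2788

Leontief preferences: the optimum is at the kink where x_1/2 = x_2/2, i.e. x_2 = x_1.
Budget: p_1·x_1 + p_2·x_1 = m, so (2·p_1 + 2·p_2)·x_1 = 2·m.
Demand: x_1*(p_1,p_2,m) = 2·m/(2·p_1 + 2·p_2), x_2* = 2·m/(2·p_1 + 2·p_2).
Here 2·7.75 + 2·11.8 = 39.1, giving x_1* = 1.2788 and x_2* = 1.2788.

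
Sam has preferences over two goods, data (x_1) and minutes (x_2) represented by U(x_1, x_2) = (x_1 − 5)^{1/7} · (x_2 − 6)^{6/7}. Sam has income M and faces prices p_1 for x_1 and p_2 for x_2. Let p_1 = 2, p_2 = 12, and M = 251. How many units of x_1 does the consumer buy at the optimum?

Let x_1' = x_1−5, x_2' = x_2−6. MRS = (1/6)·x_2'/x_1' = p_1/p_2.
Substituting into the budget: x_1* = 5 + 1/7·(M − 5·p_1 − 6·p_2)/p_1, and x_2* = 6 + 6/7·(…)/p_2.
Discretionary income = 251 − 5·2 − 6·12 = 169; x_1* = 5 + 1/7·169/2 = 17.0714.

x_1* = 17.0714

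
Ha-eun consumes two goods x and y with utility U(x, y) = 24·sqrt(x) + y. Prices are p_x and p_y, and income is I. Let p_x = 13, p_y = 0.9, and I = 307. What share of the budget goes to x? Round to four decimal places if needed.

share on x = 0.0292

Solve: √x = 12·p_y/p_x, so x*(p_x,p_y) = (12·p_y/p_x)², and y* = (I − p_x·x*)/p_y.
Plugging in: x* = (12·0.9/13)² = 0.6902, y* = 331.1419.
Expenditure on x: 13·0.6902 = 8.9723; share = 0.0292.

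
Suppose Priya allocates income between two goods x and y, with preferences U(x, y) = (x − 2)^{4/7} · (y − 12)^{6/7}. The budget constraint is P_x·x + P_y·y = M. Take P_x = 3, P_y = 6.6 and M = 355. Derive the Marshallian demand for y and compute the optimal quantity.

This is Cobb-Douglas in (x−2, y−12): tangency gives 4/7·P_y·(y−12) = 6/7·P_x·(x−2).
After buying the subsistence bundle (2, 12), a share 0.4 of the remaining income goes to x: x* = 2 + 0.4·(M − 2P_x − 12P_y)/P_x.
Discretionary income = 355 − 2·3 − 12·6.6 = 269.8; y* = 12 + 0.6·269.8/6.6 = 36.5273.

y* = 36.5273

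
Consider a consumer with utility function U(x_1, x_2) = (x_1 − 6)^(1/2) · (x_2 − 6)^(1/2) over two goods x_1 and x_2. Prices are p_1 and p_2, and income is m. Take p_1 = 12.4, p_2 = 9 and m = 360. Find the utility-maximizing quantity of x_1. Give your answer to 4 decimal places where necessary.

This is Cobb-Douglas in (x_1−6, x_2−6): tangency gives 0.5·p_2·(x_2−6) = 0.5·p_1·(x_1−6).
After buying the subsistence bundle (6, 6), a share 0.5 of the remaining income goes to x_1: x_1* = 6 + 0.5·(m − 6p_1 − 6p_2)/p_1.
Discretionary income = 360 − 6·12.4 − 6·9 = 231.6; x_1* = 6 + 0.5·231.6/12.4 = 15.3387.

x_1* = 15.3387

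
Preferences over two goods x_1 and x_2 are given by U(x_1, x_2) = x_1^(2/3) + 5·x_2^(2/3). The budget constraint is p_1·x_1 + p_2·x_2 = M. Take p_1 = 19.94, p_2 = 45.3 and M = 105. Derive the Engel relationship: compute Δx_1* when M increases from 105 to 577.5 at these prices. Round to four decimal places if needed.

From the CES first-order condition, (1/5)·(x_2/x_1)^(1/3) = p_1/p_2.
Solve for the ratio: x_2/x_1 = [5·p_1/p_2]^(3).
With the ratio pinned down, the budget gives x_1* = M/(p_1 + p_2·(x_2/x_1)) and x_2* = (x_2/x_1)·x_1*.
Numerically x_2/x_1 = 10.660826, so x_1* = 105/(19.94 + 45.3·10.660826) = 0.2088.
At M' = 577.5: x_1* = 1.1484. Change: 1.1484 − 0.2088 = 0.9396.

Δx_1* = 0.9396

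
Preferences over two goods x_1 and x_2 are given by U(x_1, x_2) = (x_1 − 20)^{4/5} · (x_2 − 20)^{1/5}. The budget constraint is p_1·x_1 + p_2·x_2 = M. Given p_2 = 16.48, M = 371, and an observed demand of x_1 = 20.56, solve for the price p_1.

p_1 = 2

Let x_1' = x_1−20, x_2' = x_2−20. MRS = 4·x_2'/x_1' = p_1/p_2.
After buying the subsistence bundle (20, 20), a share 0.8 of the remaining income goes to x_1: x_1* = 20 + 0.8·(M − 20p_1 − 20p_2)/p_1.
Set x_1* = 20.56 in the demand function and solve for p_1: p_1 = 2.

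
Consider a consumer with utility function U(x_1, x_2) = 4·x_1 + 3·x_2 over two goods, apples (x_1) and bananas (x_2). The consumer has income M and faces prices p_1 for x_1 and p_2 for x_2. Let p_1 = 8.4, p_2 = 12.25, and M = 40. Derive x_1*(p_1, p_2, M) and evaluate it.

x_1* = 4.7619

Linear utility — the consumer picks whichever good has higher MU/price: 4/8.4 = 0.4762 vs 3/12.25 = 0.2449.
x_1 gives more utility per dollar, so spend all income on x_1: x_1* = M/p_1, x_2* = 0.
Numerically: x_1* = 4.7619, x_2* = 0.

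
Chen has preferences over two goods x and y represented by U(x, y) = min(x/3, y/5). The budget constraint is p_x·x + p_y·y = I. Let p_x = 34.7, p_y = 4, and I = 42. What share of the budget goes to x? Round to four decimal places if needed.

share on x = 0.8388

Here 3·34.7 + 5·4 = 124.1, giving x* = 1.0153 and y* = 1.6922.
Expenditure on x: 34.7·1.0153 = 35.2313; share = 0.8388.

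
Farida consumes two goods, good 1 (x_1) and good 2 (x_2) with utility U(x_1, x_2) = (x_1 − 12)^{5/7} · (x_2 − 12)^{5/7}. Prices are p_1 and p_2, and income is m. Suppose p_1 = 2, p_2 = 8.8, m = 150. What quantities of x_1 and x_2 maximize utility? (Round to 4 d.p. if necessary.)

Let x_1' = x_1−12, x_2' = x_2−12. MRS = x_2'/x_1' = p_1/p_2.
After buying the subsistence bundle (12, 12), a share 0.5 of the remaining income goes to x_1: x_1* = 12 + 0.5·(m − 12p_1 − 12p_2)/p_1.
Discretionary income = 150 − 12·2 − 12·8.8 = 20.4; x_1* = 12 + 0.5·20.4/2 = 17.1; x_2* = 12 + 0.5·20.4/8.8 = 13.1591.

x_1* = 17.1, x_2* = 13.1591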